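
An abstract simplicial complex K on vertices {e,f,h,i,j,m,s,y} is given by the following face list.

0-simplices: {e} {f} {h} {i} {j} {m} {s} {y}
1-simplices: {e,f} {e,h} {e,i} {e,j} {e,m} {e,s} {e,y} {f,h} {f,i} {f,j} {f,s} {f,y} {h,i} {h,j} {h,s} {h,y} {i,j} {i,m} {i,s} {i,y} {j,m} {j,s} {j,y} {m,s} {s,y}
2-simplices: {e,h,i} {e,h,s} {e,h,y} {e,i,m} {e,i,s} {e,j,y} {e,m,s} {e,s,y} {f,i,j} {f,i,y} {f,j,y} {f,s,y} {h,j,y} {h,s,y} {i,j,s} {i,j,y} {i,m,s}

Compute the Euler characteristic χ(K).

n_0=8 n_1=25 n_2=17
χ=+8−25+17=0

χ(K)=0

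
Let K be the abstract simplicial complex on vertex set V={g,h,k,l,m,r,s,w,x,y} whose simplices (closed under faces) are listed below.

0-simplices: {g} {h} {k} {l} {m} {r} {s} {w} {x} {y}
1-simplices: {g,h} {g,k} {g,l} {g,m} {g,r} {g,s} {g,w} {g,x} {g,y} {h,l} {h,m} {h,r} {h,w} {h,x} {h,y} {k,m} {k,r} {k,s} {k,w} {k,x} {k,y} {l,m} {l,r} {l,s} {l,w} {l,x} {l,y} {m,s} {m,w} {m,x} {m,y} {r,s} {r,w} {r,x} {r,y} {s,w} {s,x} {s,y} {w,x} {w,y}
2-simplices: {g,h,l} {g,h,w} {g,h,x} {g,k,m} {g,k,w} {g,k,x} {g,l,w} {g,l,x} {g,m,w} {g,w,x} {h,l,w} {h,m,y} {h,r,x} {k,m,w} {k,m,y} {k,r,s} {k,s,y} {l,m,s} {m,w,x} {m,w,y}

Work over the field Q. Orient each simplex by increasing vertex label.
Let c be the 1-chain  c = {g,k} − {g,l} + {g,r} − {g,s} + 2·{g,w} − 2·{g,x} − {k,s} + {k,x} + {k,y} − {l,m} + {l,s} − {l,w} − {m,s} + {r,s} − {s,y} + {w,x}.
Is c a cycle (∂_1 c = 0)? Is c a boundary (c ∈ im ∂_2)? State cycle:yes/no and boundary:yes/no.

cycle:yes boundary:no

n_0=10 n_1=40 n_2=20  [Q]
∂1: piv[gh,gk,gl,gm,gr,gs,gw,gx,gy] rk=9  ker:hl,hm,hr,hw,hx,hy,km,kr,ks,kw,kx,ky,lm,lr,ls,lw,lx,ly,ms,mw,mx,my,rs,rw,rx,ry,sw,sx,sy,wx,wy
∂2: piv[ghl,ghw,ghx,gkm,gkw,gkx,glw,glx,gmw,gwx,hmy,hrx,kmy,krs,ksy,lms,mwx,mwy] rk=18  ker:hlw,kmw
∂1c = 0
c vs im∂2: residual ≠ 0 ⇒ not boundary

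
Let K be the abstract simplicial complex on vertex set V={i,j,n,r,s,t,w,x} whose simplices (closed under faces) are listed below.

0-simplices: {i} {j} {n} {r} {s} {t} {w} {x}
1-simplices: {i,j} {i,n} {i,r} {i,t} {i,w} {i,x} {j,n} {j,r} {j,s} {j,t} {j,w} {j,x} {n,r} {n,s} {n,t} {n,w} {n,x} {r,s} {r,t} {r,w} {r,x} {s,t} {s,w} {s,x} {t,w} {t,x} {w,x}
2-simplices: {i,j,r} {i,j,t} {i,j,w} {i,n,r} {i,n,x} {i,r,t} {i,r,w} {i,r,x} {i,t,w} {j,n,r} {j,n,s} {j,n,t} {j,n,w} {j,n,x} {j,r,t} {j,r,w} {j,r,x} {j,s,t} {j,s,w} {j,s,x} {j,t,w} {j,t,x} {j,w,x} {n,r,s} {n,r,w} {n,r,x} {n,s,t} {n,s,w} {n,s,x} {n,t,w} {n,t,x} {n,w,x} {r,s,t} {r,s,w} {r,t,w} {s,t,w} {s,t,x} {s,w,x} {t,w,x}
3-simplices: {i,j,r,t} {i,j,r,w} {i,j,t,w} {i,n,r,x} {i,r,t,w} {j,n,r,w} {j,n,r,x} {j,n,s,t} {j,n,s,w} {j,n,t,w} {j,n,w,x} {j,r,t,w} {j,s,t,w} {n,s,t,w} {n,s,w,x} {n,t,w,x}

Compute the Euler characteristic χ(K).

χ(K)=4

n_0=8 n_1=27 n_2=39 n_3=16
χ=+8−27+39−16=4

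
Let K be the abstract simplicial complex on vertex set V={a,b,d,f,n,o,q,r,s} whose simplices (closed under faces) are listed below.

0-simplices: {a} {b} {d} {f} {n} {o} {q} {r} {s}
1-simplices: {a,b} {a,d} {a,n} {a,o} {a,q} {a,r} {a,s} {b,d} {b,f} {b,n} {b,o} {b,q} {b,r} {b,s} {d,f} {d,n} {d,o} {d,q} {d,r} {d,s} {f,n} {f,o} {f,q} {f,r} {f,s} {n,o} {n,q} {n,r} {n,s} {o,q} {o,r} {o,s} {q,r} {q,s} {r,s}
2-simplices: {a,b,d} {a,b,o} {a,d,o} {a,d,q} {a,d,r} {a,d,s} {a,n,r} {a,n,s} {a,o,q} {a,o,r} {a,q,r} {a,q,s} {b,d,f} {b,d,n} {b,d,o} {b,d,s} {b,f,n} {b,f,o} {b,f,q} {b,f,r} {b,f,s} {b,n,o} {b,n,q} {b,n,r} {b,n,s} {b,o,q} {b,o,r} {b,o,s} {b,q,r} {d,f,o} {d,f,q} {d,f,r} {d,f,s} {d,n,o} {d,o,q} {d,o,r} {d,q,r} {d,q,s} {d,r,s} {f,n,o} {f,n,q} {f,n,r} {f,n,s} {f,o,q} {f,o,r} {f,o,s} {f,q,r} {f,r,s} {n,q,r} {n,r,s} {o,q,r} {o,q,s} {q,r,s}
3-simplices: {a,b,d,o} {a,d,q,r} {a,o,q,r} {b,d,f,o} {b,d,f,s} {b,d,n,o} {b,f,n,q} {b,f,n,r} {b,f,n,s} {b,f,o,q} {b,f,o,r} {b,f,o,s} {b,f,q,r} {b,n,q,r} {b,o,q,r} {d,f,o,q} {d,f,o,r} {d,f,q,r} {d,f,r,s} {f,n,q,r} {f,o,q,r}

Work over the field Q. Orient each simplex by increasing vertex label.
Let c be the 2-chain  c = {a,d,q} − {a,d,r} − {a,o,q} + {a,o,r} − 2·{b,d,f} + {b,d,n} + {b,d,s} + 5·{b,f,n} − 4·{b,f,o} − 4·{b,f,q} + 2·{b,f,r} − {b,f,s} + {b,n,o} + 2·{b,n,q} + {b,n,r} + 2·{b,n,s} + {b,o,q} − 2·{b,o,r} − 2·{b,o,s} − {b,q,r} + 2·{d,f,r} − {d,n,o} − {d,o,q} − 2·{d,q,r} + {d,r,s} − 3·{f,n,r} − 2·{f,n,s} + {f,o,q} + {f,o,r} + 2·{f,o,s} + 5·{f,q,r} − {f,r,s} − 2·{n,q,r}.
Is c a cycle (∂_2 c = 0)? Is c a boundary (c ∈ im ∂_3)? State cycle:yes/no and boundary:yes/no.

cycle:yes boundary:yes

n_0=9 n_1=35 n_2=53 n_3=21  [Q]
∂1: piv[ab,ad,an,ao,aq,ar,as,bf] rk=8  ker:bd,bn,bo,bq,br,bs,df,dn,do,dq,dr,ds,fn,fo,fq,fr,fs,no,nq,nr,ns,oq,or,os,qr,qs,rs
∂2: piv[abd,abo,ado,adq,adr,ads,anr,ans,aoq,aor,aqr,aqs,bdf,bdn,bds,bfn,bfo,bfq,bfr,bfs,bno,bnq,bnr,bns,boq,bos,drs] rk=27  ker:bdo,bor,bqr,dfo,dfq,dfr,dfs,dno,doq,dor,dqr,dqs,fno,fnq,fnr,fns,foq,for,fos,fqr,frs,nqr,nrs,oqr,oqs,qrs
∂3: piv[abdo,adqr,aoqr,bdfo,bdfs,bdno,bfnq,bfnr,bfns,bfoq,bfor,bfos,bfqr,bnqr,boqr,dfoq,dfor,dfqr,dfrs] rk=19  ker:fnqr,foqr
∂2c = 0
c vs im∂3: reduces to 0 ⇒ boundary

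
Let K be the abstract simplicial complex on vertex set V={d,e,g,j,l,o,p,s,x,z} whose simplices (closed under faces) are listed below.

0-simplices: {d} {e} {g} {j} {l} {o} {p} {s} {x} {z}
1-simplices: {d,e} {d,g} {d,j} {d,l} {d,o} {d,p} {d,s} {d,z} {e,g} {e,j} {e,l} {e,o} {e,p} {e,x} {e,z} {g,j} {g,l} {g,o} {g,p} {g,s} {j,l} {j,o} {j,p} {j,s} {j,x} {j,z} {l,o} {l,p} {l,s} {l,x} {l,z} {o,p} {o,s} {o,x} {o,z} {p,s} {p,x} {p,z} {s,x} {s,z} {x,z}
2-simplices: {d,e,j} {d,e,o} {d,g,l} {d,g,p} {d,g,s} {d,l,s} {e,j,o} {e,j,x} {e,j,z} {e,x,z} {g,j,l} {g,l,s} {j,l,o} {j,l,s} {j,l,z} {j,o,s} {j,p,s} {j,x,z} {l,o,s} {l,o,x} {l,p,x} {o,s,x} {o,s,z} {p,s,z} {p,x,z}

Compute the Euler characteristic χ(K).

n_0=10 n_1=41 n_2=25
χ=+10−41+25=-6

χ(K)=-6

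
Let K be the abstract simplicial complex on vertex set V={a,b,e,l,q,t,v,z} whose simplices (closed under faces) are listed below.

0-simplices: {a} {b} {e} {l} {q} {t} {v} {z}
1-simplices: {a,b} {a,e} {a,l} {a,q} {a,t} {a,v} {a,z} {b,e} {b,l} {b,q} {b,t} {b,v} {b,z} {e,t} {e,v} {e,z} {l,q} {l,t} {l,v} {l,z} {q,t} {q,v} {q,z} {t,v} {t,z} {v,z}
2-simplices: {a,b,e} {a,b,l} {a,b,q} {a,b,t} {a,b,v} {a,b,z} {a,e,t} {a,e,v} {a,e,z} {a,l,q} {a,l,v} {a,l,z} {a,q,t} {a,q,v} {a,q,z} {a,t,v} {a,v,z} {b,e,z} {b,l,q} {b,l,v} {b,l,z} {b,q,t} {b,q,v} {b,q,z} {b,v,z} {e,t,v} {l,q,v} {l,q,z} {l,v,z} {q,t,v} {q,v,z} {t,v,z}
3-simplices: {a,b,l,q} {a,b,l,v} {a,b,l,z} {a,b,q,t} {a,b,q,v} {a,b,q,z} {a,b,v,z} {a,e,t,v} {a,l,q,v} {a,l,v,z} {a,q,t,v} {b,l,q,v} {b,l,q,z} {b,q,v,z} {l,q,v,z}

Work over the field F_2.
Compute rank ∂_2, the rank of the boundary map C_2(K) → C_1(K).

rank∂_2=18

n_0=8 n_1=26 n_2=32 n_3=15  [Z2]
∂1: piv[ab,ae,al,aq,at,av,az] rk=7  ker:be,bl,bq,bt,bv,bz,et,ev,ez,lq,lt,lv,lz,qt,qv,qz,tv,tz,vz
∂2: piv[abe,abl,abq,abt,abv,abz,aet,aev,aez,alq,alv,alz,aqt,aqv,aqz,atv,avz,tvz] rk=18  ker:bez,blq,blv,blz,bqt,bqv,bqz,bvz,etv,lqv,lqz,lvz,qtv,qvz
∂3: piv[ablq,ablv,ablz,abqt,abqv,abqz,abvz,aetv,alqv,alvz,aqtv,blqz,bqvz] rk=13  ker:blqv,lqvz
rk∂_2=18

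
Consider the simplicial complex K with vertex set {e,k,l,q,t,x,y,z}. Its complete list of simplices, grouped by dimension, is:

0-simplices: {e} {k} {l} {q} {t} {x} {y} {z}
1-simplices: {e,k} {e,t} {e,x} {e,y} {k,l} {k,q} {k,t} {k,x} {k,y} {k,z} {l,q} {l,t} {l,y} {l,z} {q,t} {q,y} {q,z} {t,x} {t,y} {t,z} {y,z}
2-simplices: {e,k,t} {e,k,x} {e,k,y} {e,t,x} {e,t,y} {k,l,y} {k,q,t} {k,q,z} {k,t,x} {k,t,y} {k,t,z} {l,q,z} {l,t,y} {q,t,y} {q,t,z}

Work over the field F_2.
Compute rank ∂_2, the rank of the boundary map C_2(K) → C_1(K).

n_0=8 n_1=21 n_2=15  [Z2]
∂1: piv[ek,et,ex,ey,kl,kq,kz] rk=7  ker:kt,kx,ky,lq,lt,ly,lz,qt,qy,qz,tx,ty,tz,yz
∂2: piv[ekt,ekx,eky,etx,ety,kly,kqt,kqz,ktz,lqz,lty,qty] rk=12  ker:ktx,kty,qtz
rk∂_2=12

rank∂_2=12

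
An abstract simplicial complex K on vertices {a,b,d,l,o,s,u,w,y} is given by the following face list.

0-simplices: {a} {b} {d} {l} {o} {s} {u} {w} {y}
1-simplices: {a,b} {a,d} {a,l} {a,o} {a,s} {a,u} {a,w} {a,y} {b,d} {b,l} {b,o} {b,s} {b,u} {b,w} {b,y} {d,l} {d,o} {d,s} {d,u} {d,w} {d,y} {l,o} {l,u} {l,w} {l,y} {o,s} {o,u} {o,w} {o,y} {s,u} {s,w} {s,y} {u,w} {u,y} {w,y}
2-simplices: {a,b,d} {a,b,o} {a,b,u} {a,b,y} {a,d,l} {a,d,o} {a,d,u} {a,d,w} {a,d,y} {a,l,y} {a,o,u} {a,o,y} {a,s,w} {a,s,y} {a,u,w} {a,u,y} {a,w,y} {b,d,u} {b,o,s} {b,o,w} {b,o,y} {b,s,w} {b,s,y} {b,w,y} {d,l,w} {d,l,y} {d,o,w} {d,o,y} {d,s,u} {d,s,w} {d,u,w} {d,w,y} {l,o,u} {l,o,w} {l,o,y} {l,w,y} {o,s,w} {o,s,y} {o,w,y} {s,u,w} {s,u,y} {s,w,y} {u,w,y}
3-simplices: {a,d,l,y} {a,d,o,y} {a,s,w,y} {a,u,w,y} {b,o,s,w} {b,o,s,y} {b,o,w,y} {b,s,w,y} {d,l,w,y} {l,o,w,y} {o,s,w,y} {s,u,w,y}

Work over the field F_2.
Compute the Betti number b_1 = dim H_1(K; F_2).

b_1=1

n_0=9 n_1=35 n_2=43 n_3=12  [Z2]
∂1: piv[ab,ad,al,ao,as,au,aw,ay] rk=8  ker:bd,bl,bo,bs,bu,bw,by,dl,do,ds,du,dw,dy,lo,lu,lw,ly,os,ou,ow,oy,su,sw,sy,uw,uy,wy
∂2: piv[abd,abo,abu,aby,adl,ado,adu,adw,ady,aly,aou,aoy,asw,asy,auw,auy,awy,bos,bow,bsw,bsy,dlw,dsu,dsw,lou,low] rk=26  ker:bdu,boy,bwy,dly,dow,doy,duw,dwy,loy,lwy,osw,osy,owy,suw,suy,swy,uwy
∂3: piv[adly,adoy,aswy,auwy,bosw,bosy,bowy,bswy,dlwy,lowy,suwy] rk=11  ker:oswy
b_1=(35−8)−26=1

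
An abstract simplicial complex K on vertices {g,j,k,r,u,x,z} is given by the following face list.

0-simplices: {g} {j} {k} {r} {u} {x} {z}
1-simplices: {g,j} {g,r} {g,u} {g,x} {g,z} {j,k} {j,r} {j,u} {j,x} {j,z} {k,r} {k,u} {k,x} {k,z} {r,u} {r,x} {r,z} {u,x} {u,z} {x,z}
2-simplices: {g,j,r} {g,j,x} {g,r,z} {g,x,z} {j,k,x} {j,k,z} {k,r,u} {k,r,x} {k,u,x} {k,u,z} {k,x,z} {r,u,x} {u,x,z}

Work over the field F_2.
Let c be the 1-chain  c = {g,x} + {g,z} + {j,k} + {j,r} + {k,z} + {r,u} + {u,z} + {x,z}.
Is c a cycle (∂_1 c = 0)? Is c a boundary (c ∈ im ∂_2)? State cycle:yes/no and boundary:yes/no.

n_0=7 n_1=20 n_2=13  [Z2]
∂1: piv[gj,gr,gu,gx,gz,jk] rk=6  ker:jr,ju,jx,jz,kr,ku,kx,kz,ru,rx,rz,ux,uz,xz
∂2: piv[gjr,gjx,grz,gxz,jkx,jkz,kru,krx,kux,kuz,kxz] rk=11  ker:rux,uxz
∂1c = 0
c vs im∂2: residual ≠ 0 ⇒ not boundary

cycle:yes boundary:no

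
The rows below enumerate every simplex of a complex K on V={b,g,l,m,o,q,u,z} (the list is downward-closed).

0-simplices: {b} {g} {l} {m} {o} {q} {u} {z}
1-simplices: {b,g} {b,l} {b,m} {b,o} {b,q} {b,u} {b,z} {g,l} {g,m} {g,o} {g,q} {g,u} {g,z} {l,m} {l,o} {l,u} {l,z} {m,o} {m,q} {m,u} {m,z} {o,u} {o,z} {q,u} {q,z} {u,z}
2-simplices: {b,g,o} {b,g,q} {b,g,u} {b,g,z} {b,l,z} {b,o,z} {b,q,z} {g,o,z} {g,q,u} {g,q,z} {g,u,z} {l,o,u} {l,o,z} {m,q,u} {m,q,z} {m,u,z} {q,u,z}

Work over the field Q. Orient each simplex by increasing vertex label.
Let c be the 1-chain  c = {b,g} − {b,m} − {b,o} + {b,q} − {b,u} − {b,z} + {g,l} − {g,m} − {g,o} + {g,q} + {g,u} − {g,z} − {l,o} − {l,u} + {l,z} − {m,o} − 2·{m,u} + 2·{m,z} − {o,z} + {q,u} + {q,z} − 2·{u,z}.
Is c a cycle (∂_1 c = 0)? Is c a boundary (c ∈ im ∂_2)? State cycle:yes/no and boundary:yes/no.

n_0=8 n_1=26 n_2=17  [Q]
∂1: piv[bg,bl,bm,bo,bq,bu,bz] rk=7  ker:gl,gm,go,gq,gu,gz,lm,lo,lu,lz,mo,mq,mu,mz,ou,oz,qu,qz,uz
∂2: piv[bgo,bgq,bgu,bgz,blz,boz,bqz,gqu,guz,lou,loz,mqu,mqz] rk=13  ker:goz,gqz,muz,quz
∂1c = 2·{b} + {g} + 2·{l} − {m} − 3·{o} − {z}

cycle:no boundary:no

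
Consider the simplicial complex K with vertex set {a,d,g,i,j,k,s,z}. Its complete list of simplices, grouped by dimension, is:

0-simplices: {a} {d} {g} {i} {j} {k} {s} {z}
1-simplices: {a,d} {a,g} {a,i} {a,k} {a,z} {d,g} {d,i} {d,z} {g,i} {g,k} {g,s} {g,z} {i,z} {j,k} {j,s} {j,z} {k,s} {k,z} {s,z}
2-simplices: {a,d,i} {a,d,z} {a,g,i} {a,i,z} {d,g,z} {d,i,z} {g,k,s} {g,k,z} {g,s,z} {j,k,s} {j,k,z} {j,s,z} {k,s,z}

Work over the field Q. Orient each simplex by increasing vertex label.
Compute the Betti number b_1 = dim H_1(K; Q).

n_0=8 n_1=19 n_2=13  [Q]
∂1: piv[ad,ag,ai,ak,az,gs,jk] rk=7  ker:dg,di,dz,gi,gk,gz,iz,js,jz,ks,kz,sz
∂2: piv[adi,adz,agi,aiz,dgz,gks,gkz,gsz,jks,jkz] rk=10  ker:diz,jsz,ksz
b_1=(19−7)−10=2

b_1=2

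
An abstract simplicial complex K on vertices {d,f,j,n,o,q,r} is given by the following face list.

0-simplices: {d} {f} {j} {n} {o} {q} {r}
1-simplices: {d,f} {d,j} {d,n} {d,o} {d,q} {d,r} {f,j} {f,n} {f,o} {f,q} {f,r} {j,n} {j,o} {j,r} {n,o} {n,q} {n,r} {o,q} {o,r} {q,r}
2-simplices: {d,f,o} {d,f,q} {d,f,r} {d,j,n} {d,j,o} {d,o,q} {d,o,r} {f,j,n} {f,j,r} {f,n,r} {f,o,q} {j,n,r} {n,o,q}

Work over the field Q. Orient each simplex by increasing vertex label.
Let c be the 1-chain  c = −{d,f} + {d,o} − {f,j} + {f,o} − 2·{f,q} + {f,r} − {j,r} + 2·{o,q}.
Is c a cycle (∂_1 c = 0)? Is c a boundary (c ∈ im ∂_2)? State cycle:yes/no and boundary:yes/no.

n_0=7 n_1=20 n_2=13  [Q]
∂1: piv[df,dj,dn,do,dq,dr] rk=6  ker:fj,fn,fo,fq,fr,jn,jo,jr,no,nq,nr,oq,or,qr
∂2: piv[dfo,dfq,dfr,djn,djo,doq,dor,fjn,fjr,fnr,noq] rk=11  ker:foq,jnr
∂1c = 0
c vs im∂2: reduces to 0 ⇒ boundary

cycle:yes boundary:yes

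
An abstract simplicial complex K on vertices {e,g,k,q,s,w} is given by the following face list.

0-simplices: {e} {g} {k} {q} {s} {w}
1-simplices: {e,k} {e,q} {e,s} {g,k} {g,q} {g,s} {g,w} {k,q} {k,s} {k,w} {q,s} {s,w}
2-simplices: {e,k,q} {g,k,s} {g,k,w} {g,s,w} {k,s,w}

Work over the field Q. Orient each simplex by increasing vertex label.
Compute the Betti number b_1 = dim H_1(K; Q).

b_1=3

n_0=6 n_1=12 n_2=5  [Q]
∂1: piv[ek,eq,es,gk,gw] rk=5  ker:gq,gs,kq,ks,kw,qs,sw
∂2: piv[ekq,gks,gkw,gsw] rk=4  ker:ksw
b_1=(12−5)−4=3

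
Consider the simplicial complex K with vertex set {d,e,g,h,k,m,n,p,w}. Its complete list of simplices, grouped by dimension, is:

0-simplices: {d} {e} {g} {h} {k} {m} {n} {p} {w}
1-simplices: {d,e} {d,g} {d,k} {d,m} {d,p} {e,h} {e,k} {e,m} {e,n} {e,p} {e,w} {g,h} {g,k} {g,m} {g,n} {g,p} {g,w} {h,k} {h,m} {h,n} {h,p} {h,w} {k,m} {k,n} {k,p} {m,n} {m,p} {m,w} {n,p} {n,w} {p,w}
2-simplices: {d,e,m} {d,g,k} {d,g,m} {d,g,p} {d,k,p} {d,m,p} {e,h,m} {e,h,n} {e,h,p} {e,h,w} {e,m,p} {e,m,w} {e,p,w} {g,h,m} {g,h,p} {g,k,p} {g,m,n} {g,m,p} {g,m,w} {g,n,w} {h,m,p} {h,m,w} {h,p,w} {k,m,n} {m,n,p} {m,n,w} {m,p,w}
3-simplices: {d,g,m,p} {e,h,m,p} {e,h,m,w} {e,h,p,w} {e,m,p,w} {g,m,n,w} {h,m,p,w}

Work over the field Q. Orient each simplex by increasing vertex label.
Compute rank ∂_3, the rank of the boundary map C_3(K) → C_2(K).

n_0=9 n_1=31 n_2=27 n_3=7  [Q]
∂1: piv[de,dg,dk,dm,dp,eh,en,ew] rk=8  ker:ek,em,ep,gh,gk,gm,gn,gp,gw,hk,hm,hn,hp,hw,km,kn,kp,mn,mp,mw,np,nw,pw
∂2: piv[dem,dgk,dgm,dgp,dkp,dmp,ehm,ehn,ehp,ehw,emp,emw,epw,ghm,gmn,gmw,gnw,kmn,mnp] rk=19  ker:ghp,gkp,gmp,hmp,hmw,hpw,mnw,mpw
∂3: piv[dgmp,ehmp,ehmw,ehpw,empw,gmnw] rk=6  ker:hmpw
rk∂_3=6

rank∂_3=6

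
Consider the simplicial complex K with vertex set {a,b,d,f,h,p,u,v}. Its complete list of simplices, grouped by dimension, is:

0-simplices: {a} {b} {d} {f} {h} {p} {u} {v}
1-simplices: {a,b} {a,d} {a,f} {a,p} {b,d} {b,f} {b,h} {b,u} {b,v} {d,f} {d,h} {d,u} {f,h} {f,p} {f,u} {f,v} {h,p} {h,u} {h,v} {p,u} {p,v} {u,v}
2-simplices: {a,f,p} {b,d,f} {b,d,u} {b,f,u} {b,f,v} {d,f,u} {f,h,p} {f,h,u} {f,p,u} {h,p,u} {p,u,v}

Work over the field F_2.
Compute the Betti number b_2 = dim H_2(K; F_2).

b_2=2

n_0=8 n_1=22 n_2=11  [Z2]
∂1: piv[ab,ad,af,ap,bh,bu,bv] rk=7  ker:bd,bf,df,dh,du,fh,fp,fu,fv,hp,hu,hv,pu,pv,uv
∂2: piv[afp,bdf,bdu,bfu,bfv,fhp,fhu,fpu,puv] rk=9  ker:dfu,hpu
b_2=(11−9)−0=2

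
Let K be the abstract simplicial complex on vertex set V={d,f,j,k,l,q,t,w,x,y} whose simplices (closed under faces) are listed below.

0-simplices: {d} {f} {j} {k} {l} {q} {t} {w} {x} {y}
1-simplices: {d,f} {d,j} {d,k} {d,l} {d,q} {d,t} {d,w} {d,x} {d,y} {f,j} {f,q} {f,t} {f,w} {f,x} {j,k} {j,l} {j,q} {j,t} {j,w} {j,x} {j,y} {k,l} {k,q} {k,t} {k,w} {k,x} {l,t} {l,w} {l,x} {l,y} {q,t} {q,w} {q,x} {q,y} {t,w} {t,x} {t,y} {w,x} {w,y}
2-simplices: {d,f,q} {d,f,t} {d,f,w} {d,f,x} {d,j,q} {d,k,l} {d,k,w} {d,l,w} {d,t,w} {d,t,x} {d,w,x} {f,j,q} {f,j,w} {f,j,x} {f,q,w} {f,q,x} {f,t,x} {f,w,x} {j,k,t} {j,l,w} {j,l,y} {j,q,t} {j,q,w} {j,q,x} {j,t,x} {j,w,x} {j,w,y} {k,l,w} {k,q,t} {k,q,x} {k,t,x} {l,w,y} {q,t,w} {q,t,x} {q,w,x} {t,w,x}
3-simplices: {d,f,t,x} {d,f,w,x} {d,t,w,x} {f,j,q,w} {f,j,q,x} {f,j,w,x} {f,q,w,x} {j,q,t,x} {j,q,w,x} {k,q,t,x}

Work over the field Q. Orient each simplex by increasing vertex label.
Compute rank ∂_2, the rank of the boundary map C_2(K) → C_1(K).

rank∂_2=24

n_0=10 n_1=39 n_2=36 n_3=10  [Q]
∂1: piv[df,dj,dk,dl,dq,dt,dw,dx,dy] rk=9  ker:fj,fq,ft,fw,fx,jk,jl,jq,jt,jw,jx,jy,kl,kq,kt,kw,kx,lt,lw,lx,ly,qt,qw,qx,qy,tw,tx,ty,wx,wy
∂2: piv[dfq,dft,dfw,dfx,djq,dkl,dkw,dlw,dtw,dtx,dwx,fjq,fjw,fjx,fqw,fqx,jkt,jlw,jly,jqt,jtx,jwy,kqt,kqx] rk=24  ker:ftx,fwx,jqw,jqx,jwx,klw,ktx,lwy,qtw,qtx,qwx,twx
∂3: piv[dftx,dfwx,dtwx,fjqw,fjqx,fjwx,fqwx,jqtx,kqtx] rk=9  ker:jqwx
rk∂_2=24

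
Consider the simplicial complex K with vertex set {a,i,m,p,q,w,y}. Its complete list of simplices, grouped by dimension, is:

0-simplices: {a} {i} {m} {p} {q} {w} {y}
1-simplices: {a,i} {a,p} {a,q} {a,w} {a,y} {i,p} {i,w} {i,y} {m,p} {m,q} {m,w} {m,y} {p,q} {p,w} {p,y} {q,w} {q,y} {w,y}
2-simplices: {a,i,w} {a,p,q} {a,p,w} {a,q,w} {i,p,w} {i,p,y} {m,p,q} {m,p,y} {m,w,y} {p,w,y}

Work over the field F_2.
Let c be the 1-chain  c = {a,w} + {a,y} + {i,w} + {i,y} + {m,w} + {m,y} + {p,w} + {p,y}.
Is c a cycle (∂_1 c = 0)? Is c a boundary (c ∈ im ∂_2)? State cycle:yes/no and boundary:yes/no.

n_0=7 n_1=18 n_2=10  [Z2]
∂1: piv[ai,ap,aq,aw,ay,mp] rk=6  ker:ip,iw,iy,mq,mw,my,pq,pw,py,qw,qy,wy
∂2: piv[aiw,apq,apw,aqw,ipw,ipy,mpq,mpy,mwy,pwy] rk=10
∂1c = 0
c vs im∂2: residual ≠ 0 ⇒ not boundary

cycle:yes boundary:no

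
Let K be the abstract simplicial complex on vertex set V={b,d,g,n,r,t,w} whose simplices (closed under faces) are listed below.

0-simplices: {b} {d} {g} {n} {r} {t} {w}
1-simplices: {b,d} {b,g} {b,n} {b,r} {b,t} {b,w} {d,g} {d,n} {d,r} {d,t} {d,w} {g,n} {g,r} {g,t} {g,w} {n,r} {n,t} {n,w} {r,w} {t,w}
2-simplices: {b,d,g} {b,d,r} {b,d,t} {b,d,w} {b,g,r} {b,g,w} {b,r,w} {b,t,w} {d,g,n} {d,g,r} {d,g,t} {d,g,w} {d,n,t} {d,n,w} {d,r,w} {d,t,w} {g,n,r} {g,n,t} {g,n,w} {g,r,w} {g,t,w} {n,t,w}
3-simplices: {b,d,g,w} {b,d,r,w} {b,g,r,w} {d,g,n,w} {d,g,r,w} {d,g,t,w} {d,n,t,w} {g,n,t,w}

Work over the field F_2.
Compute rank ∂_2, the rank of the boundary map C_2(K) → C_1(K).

rank∂_2=13

n_0=7 n_1=20 n_2=22 n_3=8  [Z2]
∂1: piv[bd,bg,bn,br,bt,bw] rk=6  ker:dg,dn,dr,dt,dw,gn,gr,gt,gw,nr,nt,nw,rw,tw
∂2: piv[bdg,bdr,bdt,bdw,bgr,bgw,brw,btw,dgn,dgt,dnt,dnw,gnr] rk=13  ker:dgr,dgw,drw,dtw,gnt,gnw,grw,gtw,ntw
∂3: piv[bdgw,bdrw,bgrw,dgnw,dgrw,dgtw,dntw,gntw] rk=8
rk∂_2=13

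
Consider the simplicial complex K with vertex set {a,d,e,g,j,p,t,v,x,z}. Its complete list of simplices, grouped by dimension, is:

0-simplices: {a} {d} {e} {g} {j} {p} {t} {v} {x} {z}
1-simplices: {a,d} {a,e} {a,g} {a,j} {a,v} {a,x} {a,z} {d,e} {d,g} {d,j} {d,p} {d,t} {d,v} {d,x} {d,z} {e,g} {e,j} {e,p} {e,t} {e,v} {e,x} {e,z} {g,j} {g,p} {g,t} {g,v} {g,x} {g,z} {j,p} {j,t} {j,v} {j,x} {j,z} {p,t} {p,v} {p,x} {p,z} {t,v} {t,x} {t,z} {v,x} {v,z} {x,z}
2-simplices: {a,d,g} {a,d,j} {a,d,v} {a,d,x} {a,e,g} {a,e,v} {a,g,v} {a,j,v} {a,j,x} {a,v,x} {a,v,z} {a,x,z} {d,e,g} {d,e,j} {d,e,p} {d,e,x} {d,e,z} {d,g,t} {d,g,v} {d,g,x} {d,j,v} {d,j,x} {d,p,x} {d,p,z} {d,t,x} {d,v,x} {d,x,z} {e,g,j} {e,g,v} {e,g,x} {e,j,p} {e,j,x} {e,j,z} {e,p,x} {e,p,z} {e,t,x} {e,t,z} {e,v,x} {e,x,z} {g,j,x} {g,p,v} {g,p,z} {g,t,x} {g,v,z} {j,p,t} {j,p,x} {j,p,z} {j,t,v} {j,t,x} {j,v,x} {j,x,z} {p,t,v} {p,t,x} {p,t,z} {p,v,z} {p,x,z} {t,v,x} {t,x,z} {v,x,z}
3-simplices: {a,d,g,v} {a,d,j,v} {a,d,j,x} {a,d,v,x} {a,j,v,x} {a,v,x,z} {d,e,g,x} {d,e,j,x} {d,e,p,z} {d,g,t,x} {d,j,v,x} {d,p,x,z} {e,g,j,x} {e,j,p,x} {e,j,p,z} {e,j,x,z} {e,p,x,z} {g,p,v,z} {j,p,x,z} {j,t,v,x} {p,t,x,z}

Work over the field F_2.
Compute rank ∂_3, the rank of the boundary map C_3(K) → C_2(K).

rank∂_3=19

n_0=10 n_1=43 n_2=59 n_3=21  [Z2]
∂1: piv[ad,ae,ag,aj,av,ax,az,dp,dt] rk=9  ker:de,dg,dj,dv,dx,dz,eg,ej,ep,et,ev,ex,ez,gj,gp,gt,gv,gx,gz,jp,jt,jv,jx,jz,pt,pv,px,pz,tv,tx,tz,vx,vz,xz
∂2: piv[adg,adj,adv,adx,aeg,aev,agv,ajv,ajx,avx,avz,axz,deg,dej,dep,dex,dez,dgt,dgx,dpx,dpz,dtx,dxz,egj,ejp,ejz,etx,etz,gpv,gpz,gvz,jpt,jtv,jtx] rk=34  ker:dgv,djv,djx,dvx,egv,egx,ejx,epx,epz,evx,exz,gjx,gtx,jpx,jpz,jvx,jxz,ptv,ptx,ptz,pvz,pxz,tvx,txz,vxz
∂3: piv[adgv,adjv,adjx,advx,ajvx,avxz,degx,dejx,depz,dgtx,dpxz,egjx,ejpx,ejpz,ejxz,epxz,gpvz,jtvx,ptxz] rk=19  ker:djvx,jpxz
rk∂_3=19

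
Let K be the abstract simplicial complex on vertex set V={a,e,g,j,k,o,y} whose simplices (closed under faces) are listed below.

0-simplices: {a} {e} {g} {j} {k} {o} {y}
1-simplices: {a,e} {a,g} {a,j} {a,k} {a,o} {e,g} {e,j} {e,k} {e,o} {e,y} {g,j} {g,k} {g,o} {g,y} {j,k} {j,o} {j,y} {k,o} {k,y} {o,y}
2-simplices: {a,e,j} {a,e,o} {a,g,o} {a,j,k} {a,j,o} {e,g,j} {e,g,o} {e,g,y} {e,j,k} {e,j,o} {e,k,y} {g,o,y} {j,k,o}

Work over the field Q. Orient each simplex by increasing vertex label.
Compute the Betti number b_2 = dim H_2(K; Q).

n_0=7 n_1=20 n_2=13  [Q]
∂1: piv[ae,ag,aj,ak,ao,ey] rk=6  ker:eg,ej,ek,eo,gj,gk,go,gy,jk,jo,jy,ko,ky,oy
∂2: piv[aej,aeo,ago,ajk,ajo,egj,ego,egy,ejk,eky,goy,jko] rk=12  ker:ejo
b_2=(13−12)−0=1

b_2=1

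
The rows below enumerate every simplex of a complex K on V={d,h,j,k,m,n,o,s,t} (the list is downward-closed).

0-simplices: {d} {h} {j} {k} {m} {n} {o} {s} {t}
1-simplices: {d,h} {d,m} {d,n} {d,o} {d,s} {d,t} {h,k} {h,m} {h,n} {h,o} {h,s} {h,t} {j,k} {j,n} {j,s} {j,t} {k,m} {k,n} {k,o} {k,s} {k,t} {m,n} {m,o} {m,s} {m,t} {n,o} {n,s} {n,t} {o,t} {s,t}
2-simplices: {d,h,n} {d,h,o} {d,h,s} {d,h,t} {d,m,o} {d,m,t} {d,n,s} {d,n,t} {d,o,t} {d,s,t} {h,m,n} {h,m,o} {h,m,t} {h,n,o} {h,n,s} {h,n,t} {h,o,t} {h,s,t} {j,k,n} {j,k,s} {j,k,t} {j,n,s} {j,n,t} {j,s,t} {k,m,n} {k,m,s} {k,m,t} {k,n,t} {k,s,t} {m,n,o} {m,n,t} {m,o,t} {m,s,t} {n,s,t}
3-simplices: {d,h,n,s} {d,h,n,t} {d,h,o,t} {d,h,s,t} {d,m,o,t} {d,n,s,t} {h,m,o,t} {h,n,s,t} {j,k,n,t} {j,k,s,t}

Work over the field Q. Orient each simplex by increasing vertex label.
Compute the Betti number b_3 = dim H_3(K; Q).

b_3=1

n_0=9 n_1=30 n_2=34 n_3=10  [Q]
∂1: piv[dh,dm,dn,do,ds,dt,hk,jk] rk=8  ker:hm,hn,ho,hs,ht,jn,js,jt,km,kn,ko,ks,kt,mn,mo,ms,mt,no,ns,nt,ot,st
∂2: piv[dhn,dho,dhs,dht,dmo,dmt,dns,dnt,dot,dst,hmn,hmo,hno,jkn,jks,jkt,jns,jnt,kmn,kms] rk=20  ker:hmt,hns,hnt,hot,hst,jst,kmt,knt,kst,mno,mnt,mot,mst,nst
∂3: piv[dhns,dhnt,dhot,dhst,dmot,dnst,hmot,jknt,jkst] rk=9  ker:hnst
b_3=(10−9)−0=1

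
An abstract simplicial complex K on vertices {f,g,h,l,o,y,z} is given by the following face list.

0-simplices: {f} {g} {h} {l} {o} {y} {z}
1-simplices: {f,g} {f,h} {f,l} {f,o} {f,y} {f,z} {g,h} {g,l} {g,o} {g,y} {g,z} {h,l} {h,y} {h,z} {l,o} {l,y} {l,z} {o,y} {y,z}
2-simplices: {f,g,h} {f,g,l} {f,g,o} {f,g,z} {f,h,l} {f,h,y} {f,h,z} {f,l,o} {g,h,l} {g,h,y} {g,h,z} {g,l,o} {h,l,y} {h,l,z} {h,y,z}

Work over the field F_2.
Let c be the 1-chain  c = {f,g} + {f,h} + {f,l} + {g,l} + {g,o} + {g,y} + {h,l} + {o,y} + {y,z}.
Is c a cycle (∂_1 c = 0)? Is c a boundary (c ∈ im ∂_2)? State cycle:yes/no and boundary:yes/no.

n_0=7 n_1=19 n_2=15  [Z2]
∂1: piv[fg,fh,fl,fo,fy,fz] rk=6  ker:gh,gl,go,gy,gz,hl,hy,hz,lo,ly,lz,oy,yz
∂2: piv[fgh,fgl,fgo,fgz,fhl,fhy,fhz,flo,ghy,hly,hlz,hyz] rk=12  ker:ghl,ghz,glo
∂1c = {f} + {l} + {y} + {z}

cycle:no boundary:no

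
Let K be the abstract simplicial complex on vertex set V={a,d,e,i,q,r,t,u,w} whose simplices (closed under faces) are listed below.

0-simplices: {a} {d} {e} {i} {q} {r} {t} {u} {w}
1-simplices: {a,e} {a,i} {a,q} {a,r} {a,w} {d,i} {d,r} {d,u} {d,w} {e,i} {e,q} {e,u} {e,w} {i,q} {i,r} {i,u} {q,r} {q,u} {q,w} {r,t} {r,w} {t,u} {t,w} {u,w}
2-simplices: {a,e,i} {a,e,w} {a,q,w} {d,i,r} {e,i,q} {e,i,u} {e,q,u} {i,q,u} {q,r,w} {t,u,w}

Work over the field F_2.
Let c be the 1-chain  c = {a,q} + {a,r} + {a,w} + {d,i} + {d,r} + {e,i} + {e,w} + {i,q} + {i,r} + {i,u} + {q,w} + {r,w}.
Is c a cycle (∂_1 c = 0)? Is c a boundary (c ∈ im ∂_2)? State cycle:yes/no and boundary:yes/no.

n_0=9 n_1=24 n_2=10  [Z2]
∂1: piv[ae,ai,aq,ar,aw,di,du,rt] rk=8  ker:dr,dw,ei,eq,eu,ew,iq,ir,iu,qr,qu,qw,rw,tu,tw,uw
∂2: piv[aei,aew,aqw,dir,eiq,eiu,equ,qrw,tuw] rk=9  ker:iqu
∂1c = {a} + {i} + {q} + {u}

cycle:no boundary:no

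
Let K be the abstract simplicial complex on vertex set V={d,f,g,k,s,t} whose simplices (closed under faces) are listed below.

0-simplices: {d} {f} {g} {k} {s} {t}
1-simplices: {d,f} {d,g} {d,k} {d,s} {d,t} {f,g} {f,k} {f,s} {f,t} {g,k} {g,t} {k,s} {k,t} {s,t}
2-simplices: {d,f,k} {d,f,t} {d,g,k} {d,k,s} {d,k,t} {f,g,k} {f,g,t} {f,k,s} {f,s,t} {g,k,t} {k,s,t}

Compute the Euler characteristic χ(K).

n_0=6 n_1=14 n_2=11
χ=+6−14+11=3

χ(K)=3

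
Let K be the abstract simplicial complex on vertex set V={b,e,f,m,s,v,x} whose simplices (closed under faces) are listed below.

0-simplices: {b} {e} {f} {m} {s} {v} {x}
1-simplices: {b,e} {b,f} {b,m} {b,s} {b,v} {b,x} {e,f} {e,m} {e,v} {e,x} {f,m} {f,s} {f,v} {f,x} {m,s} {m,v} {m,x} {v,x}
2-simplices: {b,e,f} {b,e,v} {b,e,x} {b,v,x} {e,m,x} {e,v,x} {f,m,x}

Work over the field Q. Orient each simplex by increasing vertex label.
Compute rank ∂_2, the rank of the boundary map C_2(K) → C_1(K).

rank∂_2=6

n_0=7 n_1=18 n_2=7  [Q]
∂1: piv[be,bf,bm,bs,bv,bx] rk=6  ker:ef,em,ev,ex,fm,fs,fv,fx,ms,mv,mx,vx
∂2: piv[bef,bev,bex,bvx,emx,fmx] rk=6  ker:evx
rk∂_2=6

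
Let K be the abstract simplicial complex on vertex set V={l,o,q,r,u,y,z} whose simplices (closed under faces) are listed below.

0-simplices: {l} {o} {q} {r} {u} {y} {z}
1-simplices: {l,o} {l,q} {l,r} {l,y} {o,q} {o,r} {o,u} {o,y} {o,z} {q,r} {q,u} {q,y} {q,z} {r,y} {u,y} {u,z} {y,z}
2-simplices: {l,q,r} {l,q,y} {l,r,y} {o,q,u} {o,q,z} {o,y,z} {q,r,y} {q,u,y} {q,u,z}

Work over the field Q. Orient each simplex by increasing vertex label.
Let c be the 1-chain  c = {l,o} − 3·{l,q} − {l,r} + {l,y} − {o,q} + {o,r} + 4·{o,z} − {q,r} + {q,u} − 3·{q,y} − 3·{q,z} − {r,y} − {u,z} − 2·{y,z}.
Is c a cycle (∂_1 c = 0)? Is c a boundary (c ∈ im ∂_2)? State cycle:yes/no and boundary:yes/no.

n_0=7 n_1=17 n_2=9  [Q]
∂1: piv[lo,lq,lr,ly,ou,oz] rk=6  ker:oq,or,oy,qr,qu,qy,qz,ry,uy,uz,yz
∂2: piv[lqr,lqy,lry,oqu,oqz,oyz,quy,quz] rk=8  ker:qry
∂1c = 2·{l} − 3·{o} + 2·{q} + 2·{u} − {y} − 2·{z}

cycle:no boundary:no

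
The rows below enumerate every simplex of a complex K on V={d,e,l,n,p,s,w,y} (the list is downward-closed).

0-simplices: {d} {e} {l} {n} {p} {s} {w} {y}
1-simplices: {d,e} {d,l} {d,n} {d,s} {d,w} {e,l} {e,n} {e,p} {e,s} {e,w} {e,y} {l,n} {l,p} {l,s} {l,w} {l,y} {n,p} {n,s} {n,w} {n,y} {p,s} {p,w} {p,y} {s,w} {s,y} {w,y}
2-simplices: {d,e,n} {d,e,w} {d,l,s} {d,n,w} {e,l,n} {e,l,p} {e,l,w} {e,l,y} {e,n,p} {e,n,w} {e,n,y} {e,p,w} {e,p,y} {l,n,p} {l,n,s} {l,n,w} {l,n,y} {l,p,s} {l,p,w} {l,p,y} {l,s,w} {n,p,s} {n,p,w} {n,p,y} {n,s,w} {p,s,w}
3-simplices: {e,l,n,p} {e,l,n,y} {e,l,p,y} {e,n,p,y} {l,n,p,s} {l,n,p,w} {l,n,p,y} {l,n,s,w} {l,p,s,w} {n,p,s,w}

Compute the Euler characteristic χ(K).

n_0=8 n_1=26 n_2=26 n_3=10
χ=+8−26+26−10=-2

χ(K)=-2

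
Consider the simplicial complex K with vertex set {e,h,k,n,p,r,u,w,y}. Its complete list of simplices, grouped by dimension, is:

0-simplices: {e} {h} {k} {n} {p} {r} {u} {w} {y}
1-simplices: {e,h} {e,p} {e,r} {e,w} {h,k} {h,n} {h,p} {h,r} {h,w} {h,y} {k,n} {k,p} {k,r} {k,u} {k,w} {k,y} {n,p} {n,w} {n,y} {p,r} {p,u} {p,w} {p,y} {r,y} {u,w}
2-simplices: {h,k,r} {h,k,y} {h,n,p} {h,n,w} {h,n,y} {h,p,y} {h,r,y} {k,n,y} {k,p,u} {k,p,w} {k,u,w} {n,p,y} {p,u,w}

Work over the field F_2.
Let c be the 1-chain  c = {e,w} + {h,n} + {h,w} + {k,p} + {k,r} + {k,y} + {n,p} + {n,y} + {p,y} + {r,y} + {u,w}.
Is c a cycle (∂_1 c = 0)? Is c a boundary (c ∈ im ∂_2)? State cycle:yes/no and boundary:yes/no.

cycle:no boundary:no

n_0=9 n_1=25 n_2=13  [Z2]
∂1: piv[eh,ep,er,ew,hk,hn,hy,ku] rk=8  ker:hp,hr,hw,kn,kp,kr,kw,ky,np,nw,ny,pr,pu,pw,py,ry,uw
∂2: piv[hkr,hky,hnp,hnw,hny,hpy,hry,kny,kpu,kpw,kuw] rk=11  ker:npy,puw
∂1c = {e} + {k} + {n} + {p} + {u} + {w}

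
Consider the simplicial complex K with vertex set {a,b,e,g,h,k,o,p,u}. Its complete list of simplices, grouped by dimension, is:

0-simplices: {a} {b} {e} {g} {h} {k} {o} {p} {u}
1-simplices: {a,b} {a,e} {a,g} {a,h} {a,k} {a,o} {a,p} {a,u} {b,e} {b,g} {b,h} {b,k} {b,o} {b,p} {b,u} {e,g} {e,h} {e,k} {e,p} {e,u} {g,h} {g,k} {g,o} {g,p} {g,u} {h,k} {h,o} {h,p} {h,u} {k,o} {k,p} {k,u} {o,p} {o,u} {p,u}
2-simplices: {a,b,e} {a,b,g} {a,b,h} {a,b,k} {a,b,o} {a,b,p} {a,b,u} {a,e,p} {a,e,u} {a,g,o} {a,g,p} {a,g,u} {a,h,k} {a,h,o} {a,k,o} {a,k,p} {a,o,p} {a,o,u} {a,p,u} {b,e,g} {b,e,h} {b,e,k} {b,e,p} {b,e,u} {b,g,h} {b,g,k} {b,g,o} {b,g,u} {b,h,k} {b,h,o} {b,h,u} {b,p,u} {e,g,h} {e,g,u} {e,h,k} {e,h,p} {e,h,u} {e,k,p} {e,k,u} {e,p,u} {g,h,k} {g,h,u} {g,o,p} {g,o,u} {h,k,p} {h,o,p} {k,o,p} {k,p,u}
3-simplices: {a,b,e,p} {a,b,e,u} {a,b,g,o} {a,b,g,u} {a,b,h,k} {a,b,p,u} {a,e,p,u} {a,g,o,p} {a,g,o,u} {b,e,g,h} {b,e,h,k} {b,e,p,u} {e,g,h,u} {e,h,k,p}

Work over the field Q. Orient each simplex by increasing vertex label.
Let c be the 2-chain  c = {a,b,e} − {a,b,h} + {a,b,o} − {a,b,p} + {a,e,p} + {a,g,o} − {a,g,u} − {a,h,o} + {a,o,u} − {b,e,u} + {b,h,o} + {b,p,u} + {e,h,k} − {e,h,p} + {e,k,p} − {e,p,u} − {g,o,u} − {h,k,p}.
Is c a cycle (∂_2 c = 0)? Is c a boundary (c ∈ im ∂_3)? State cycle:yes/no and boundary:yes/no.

n_0=9 n_1=35 n_2=48 n_3=14  [Q]
∂1: piv[ab,ae,ag,ah,ak,ao,ap,au] rk=8  ker:be,bg,bh,bk,bo,bp,bu,eg,eh,ek,ep,eu,gh,gk,go,gp,gu,hk,ho,hp,hu,ko,kp,ku,op,ou,pu
∂2: piv[abe,abg,abh,abk,abo,abp,abu,aep,aeu,ago,agp,agu,ahk,aho,ako,akp,aop,aou,apu,beg,beh,bek,bgh,bgk,bhu,ehp,eku] rk=27  ker:bep,beu,bgo,bgu,bhk,bho,bpu,egh,egu,ehk,ehu,ekp,epu,ghk,ghu,gop,gou,hkp,hop,kop,kpu
∂3: piv[abep,abeu,abgo,abgu,abhk,abpu,aepu,agop,agou,begh,behk,eghu,ehkp] rk=13  ker:bepu
∂2c = 0
c vs im∂3: residual ≠ 0 ⇒ not boundary

cycle:yes boundary:no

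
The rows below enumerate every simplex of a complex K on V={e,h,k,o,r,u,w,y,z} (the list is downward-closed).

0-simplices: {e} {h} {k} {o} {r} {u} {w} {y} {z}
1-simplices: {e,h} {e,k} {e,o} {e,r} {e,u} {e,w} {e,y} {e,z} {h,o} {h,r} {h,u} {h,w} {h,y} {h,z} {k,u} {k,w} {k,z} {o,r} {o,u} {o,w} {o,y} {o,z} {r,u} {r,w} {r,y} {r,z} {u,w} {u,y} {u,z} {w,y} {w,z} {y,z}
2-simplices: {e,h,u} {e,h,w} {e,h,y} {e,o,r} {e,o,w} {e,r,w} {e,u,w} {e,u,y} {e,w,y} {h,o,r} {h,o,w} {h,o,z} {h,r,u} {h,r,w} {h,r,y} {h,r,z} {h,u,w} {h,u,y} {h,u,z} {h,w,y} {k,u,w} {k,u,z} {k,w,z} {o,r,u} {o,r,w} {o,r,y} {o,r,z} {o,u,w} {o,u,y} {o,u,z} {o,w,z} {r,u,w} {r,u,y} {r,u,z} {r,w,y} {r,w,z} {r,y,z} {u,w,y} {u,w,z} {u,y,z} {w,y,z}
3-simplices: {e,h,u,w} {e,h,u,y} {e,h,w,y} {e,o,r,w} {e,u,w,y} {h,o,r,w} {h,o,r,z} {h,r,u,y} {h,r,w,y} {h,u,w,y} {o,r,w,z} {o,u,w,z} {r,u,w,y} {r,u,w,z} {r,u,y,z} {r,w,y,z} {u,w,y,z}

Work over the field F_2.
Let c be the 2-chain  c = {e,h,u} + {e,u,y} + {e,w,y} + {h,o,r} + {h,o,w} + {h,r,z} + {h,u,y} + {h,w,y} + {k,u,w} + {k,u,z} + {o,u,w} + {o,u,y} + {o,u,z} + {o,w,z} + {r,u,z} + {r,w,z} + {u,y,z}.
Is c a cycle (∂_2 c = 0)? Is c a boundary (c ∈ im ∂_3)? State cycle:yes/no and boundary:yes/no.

n_0=9 n_1=32 n_2=41 n_3=17  [Z2]
∂1: piv[eh,ek,eo,er,eu,ew,ey,ez] rk=8  ker:ho,hr,hu,hw,hy,hz,ku,kw,kz,or,ou,ow,oy,oz,ru,rw,ry,rz,uw,uy,uz,wy,wz,yz
∂2: piv[ehu,ehw,ehy,eor,eow,erw,euw,euy,ewy,hor,how,hoz,hru,hry,hrz,huz,kuw,kuz,kwz,oru,ory,ryz] rk=22  ker:hrw,huw,huy,hwy,orw,orz,ouw,ouy,ouz,owz,ruw,ruy,ruz,rwy,rwz,uwy,uwz,uyz,wyz
∂3: piv[ehuw,ehuy,ehwy,eorw,euwy,horw,horz,hruy,hrwy,orwz,ouwz,ruwy,ruwz,ruyz,rwyz] rk=15  ker:huwy,uwyz
∂2c = {e,h} + {e,w} + {h,z} + {k,w} + {k,z} + {o,r} + {o,u} + {o,w} + {o,y} + {r,u} + {r,w} + {r,z} + {y,z}

cycle:no boundary:no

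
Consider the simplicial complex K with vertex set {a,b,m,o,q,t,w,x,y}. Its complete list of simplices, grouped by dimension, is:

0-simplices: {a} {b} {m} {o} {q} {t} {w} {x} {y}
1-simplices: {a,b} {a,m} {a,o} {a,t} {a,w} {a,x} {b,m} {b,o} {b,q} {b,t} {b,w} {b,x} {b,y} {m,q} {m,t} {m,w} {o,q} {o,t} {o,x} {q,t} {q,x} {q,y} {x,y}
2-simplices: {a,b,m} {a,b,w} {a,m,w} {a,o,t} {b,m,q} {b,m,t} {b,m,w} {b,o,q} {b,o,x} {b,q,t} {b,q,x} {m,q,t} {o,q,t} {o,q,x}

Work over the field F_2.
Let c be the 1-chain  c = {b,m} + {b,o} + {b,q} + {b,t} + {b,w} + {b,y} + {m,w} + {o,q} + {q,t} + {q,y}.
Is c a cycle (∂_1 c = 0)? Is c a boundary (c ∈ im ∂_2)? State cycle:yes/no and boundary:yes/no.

n_0=9 n_1=23 n_2=14  [Z2]
∂1: piv[ab,am,ao,at,aw,ax,bq,by] rk=8  ker:bm,bo,bt,bw,bx,mq,mt,mw,oq,ot,ox,qt,qx,qy,xy
∂2: piv[abm,abw,amw,aot,bmq,bmt,boq,box,bqt,bqx,oqt] rk=11  ker:bmw,mqt,oqx
∂1c = 0
c vs im∂2: residual ≠ 0 ⇒ not boundary

cycle:yes boundary:no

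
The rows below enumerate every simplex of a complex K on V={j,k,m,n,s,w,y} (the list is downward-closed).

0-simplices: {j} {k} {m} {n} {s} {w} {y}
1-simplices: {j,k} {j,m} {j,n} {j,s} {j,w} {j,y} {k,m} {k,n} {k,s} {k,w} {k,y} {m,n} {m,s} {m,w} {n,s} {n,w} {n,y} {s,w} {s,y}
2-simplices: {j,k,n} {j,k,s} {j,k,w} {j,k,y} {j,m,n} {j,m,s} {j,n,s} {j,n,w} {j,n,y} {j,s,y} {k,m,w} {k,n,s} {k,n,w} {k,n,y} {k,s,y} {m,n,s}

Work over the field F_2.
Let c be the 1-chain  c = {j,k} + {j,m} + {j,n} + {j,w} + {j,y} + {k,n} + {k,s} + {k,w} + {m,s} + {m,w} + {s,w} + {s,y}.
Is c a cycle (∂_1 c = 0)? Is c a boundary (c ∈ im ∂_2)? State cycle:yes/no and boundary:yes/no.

cycle:no boundary:no

n_0=7 n_1=19 n_2=16  [Z2]
∂1: piv[jk,jm,jn,js,jw,jy] rk=6  ker:km,kn,ks,kw,ky,mn,ms,mw,ns,nw,ny,sw,sy
∂2: piv[jkn,jks,jkw,jky,jmn,jms,jns,jnw,jny,jsy,kmw] rk=11  ker:kns,knw,kny,ksy,mns
∂1c = {j} + {m}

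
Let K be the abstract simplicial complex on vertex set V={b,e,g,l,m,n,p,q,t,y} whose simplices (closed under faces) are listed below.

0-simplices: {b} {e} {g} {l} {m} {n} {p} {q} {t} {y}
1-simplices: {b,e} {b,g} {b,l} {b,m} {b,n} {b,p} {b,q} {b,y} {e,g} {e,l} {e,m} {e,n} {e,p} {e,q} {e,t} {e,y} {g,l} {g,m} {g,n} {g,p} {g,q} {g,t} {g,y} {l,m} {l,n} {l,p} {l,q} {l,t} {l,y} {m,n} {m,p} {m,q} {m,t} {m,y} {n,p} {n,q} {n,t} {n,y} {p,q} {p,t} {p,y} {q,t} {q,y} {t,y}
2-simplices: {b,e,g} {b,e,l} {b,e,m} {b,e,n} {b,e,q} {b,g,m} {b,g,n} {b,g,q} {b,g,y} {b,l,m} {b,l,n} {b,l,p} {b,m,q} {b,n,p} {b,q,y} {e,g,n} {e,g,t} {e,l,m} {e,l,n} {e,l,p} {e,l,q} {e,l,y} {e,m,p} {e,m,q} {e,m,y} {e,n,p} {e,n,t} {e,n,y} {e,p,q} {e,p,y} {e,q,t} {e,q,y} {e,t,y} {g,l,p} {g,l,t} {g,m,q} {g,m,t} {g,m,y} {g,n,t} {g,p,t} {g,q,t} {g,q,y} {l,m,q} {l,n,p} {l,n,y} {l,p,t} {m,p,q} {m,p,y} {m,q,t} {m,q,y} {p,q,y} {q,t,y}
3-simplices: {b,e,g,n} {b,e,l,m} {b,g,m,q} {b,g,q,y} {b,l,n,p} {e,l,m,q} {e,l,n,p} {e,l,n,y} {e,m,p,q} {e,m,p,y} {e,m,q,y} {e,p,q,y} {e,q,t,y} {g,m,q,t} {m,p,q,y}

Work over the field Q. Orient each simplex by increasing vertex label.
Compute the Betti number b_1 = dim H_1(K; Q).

b_1=3

n_0=10 n_1=44 n_2=52 n_3=15  [Q]
∂1: piv[be,bg,bl,bm,bn,bp,bq,by,et] rk=9  ker:eg,el,em,en,ep,eq,ey,gl,gm,gn,gp,gq,gt,gy,lm,ln,lp,lq,lt,ly,mn,mp,mq,mt,my,np,nq,nt,ny,pq,pt,py,qt,qy,ty
∂2: piv[beg,bel,bem,ben,beq,bgm,bgn,bgq,bgy,blm,bln,blp,bmq,bnp,bqy,egt,elp,elq,ely,emp,emy,ent,eny,epq,epy,eqt,eqy,ety,glp,glt,gmt,gpt] rk=32  ker:egn,elm,eln,emq,enp,gmq,gmy,gnt,gqt,gqy,lmq,lnp,lny,lpt,mpq,mpy,mqt,mqy,pqy,qty
∂3: piv[begn,belm,bgmq,bgqy,blnp,elmq,elnp,elny,empq,empy,emqy,epqy,eqty,gmqt] rk=14  ker:mpqy
b_1=(44−9)−32=3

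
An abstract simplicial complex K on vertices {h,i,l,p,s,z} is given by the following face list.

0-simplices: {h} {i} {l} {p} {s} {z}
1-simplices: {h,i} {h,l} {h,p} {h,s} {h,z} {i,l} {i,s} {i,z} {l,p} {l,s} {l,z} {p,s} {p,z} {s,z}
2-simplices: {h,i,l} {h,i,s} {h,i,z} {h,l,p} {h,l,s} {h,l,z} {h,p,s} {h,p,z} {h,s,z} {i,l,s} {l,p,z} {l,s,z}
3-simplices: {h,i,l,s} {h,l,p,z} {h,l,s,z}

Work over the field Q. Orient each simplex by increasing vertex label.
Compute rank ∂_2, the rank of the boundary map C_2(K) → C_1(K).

rank∂_2=9

n_0=6 n_1=14 n_2=12 n_3=3  [Q]
∂1: piv[hi,hl,hp,hs,hz] rk=5  ker:il,is,iz,lp,ls,lz,ps,pz,sz
∂2: piv[hil,his,hiz,hlp,hls,hlz,hps,hpz,hsz] rk=9  ker:ils,lpz,lsz
∂3: piv[hils,hlpz,hlsz] rk=3
rk∂_2=9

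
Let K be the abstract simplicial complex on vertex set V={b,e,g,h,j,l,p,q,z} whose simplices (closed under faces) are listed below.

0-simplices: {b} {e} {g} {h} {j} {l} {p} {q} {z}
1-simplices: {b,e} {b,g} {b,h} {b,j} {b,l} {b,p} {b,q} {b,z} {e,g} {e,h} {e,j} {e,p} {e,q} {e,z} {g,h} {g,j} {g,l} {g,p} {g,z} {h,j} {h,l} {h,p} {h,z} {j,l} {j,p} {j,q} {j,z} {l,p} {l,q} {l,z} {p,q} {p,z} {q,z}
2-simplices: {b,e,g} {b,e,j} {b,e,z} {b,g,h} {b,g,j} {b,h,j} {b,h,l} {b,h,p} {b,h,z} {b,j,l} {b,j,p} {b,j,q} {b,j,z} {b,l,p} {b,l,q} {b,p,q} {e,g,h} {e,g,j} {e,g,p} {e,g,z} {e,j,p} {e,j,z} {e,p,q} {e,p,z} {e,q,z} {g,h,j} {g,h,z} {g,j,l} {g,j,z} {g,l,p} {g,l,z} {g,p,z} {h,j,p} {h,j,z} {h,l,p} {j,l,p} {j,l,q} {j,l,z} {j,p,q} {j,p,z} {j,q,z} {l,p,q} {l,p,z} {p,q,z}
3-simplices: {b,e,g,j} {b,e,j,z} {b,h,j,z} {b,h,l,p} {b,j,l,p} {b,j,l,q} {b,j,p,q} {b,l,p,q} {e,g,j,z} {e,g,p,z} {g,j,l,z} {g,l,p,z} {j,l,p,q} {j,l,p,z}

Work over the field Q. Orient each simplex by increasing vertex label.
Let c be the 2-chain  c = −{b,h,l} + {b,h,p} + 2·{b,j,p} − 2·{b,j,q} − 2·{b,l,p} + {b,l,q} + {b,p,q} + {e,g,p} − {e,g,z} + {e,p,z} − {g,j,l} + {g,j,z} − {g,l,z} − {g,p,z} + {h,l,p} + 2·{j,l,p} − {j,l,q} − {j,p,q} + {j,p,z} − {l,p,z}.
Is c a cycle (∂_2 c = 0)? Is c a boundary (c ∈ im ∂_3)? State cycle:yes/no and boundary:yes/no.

n_0=9 n_1=33 n_2=44 n_3=14  [Q]
∂1: piv[be,bg,bh,bj,bl,bp,bq,bz] rk=8  ker:eg,eh,ej,ep,eq,ez,gh,gj,gl,gp,gz,hj,hl,hp,hz,jl,jp,jq,jz,lp,lq,lz,pq,pz,qz
∂2: piv[beg,bej,bez,bgh,bgj,bhj,bhl,bhp,bhz,bjl,bjp,bjq,bjz,blp,blq,bpq,egh,egp,egz,ejp,epq,epz,eqz,gjl,glz] rk=25  ker:egj,ejz,ghj,ghz,gjz,glp,gpz,hjp,hjz,hlp,jlp,jlq,jlz,jpq,jpz,jqz,lpq,lpz,pqz
∂3: piv[begj,bejz,bhjz,bhlp,bjlp,bjlq,bjpq,blpq,egjz,egpz,gjlz,glpz,jlpz] rk=13  ker:jlpq
∂2c = 0
c vs im∂3: reduces to 0 ⇒ boundary

cycle:yes boundary:yes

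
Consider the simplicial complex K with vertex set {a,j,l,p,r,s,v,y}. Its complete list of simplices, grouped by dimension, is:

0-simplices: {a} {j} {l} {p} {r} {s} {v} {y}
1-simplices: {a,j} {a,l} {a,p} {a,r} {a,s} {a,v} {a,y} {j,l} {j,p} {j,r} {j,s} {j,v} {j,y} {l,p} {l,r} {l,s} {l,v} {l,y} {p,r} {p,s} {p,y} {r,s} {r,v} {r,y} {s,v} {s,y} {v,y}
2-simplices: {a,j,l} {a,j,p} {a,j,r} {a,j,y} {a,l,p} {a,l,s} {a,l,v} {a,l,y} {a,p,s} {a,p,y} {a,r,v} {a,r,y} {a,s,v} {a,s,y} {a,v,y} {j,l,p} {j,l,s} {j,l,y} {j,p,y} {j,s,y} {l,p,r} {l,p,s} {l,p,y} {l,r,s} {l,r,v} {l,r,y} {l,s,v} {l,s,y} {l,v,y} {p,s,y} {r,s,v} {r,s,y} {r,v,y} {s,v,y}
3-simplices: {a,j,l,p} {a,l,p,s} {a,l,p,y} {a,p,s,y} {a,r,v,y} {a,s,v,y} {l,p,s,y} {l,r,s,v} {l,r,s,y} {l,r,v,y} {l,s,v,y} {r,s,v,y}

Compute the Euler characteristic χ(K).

χ(K)=3

n_0=8 n_1=27 n_2=34 n_3=12
χ=+8−27+34−12=3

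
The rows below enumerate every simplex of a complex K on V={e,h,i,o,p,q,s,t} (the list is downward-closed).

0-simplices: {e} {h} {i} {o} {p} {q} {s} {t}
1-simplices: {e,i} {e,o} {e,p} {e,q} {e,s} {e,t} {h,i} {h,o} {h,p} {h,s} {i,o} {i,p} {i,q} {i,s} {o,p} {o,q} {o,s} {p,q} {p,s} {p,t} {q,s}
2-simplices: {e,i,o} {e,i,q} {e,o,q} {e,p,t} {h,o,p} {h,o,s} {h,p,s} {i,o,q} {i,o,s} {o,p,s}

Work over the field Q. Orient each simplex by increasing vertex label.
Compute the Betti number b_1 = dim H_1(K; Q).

n_0=8 n_1=21 n_2=10  [Q]
∂1: piv[ei,eo,ep,eq,es,et,hi] rk=7  ker:ho,hp,hs,io,ip,iq,is,op,oq,os,pq,ps,pt,qs
∂2: piv[eio,eiq,eoq,ept,hop,hos,hps,ios] rk=8  ker:ioq,ops
b_1=(21−7)−8=6

b_1=6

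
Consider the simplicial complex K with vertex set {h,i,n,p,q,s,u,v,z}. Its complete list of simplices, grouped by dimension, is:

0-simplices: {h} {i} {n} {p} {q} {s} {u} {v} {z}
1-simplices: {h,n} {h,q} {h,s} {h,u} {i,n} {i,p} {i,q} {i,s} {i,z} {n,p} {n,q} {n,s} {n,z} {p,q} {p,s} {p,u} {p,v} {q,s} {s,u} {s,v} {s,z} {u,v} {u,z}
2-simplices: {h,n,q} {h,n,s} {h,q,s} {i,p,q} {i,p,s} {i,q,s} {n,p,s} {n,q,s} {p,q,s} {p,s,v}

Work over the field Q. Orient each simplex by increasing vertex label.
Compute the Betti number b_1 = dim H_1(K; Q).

n_0=9 n_1=23 n_2=10  [Q]
∂1: piv[hn,hq,hs,hu,in,ip,iz,pv] rk=8  ker:iq,is,np,nq,ns,nz,pq,ps,pu,qs,su,sv,sz,uv,uz
∂2: piv[hnq,hns,hqs,ipq,ips,iqs,nps,psv] rk=8  ker:nqs,pqs
b_1=(23−8)−8=7

b_1=7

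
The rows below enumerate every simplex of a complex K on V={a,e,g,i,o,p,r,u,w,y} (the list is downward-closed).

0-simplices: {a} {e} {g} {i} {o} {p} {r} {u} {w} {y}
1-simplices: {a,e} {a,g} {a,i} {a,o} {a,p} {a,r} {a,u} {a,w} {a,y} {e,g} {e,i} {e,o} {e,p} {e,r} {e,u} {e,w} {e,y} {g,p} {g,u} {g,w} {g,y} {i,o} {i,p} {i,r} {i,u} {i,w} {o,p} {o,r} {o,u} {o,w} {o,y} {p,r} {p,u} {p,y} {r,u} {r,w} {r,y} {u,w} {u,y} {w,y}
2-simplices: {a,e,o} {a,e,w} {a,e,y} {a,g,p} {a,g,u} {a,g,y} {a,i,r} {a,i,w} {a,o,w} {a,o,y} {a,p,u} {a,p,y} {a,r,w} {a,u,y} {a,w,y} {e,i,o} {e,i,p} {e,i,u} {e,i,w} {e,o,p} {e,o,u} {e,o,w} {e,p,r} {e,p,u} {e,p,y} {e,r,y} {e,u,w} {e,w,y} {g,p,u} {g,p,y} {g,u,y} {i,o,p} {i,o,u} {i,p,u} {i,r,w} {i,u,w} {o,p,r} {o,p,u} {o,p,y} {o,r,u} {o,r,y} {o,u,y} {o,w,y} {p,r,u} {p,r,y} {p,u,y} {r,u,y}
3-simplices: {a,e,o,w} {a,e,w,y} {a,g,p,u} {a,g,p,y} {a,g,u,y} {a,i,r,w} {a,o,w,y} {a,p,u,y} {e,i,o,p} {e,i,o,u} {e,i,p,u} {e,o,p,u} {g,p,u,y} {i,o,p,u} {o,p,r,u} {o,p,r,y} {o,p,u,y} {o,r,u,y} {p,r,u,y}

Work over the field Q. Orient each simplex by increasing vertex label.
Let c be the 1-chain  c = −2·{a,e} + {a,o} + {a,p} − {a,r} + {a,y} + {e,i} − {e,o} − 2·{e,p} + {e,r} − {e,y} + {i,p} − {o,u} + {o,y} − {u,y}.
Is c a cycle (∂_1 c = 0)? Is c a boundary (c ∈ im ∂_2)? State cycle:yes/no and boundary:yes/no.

n_0=10 n_1=40 n_2=47 n_3=19  [Q]
∂1: piv[ae,ag,ai,ao,ap,ar,au,aw,ay] rk=9  ker:eg,ei,eo,ep,er,eu,ew,ey,gp,gu,gw,gy,io,ip,ir,iu,iw,op,or,ou,ow,oy,pr,pu,py,ru,rw,ry,uw,uy,wy
∂2: piv[aeo,aew,aey,agp,agu,agy,air,aiw,aow,aoy,apu,apy,arw,auy,awy,eio,eip,eiu,eiw,eop,eou,epr,epu,epy,ery,euw,opr,oru] rk=28  ker:eow,ewy,gpu,gpy,guy,iop,iou,ipu,irw,iuw,opu,opy,ory,ouy,owy,pru,pry,puy,ruy
∂3: piv[aeow,aewy,agpu,agpy,aguy,airw,aowy,apuy,eiop,eiou,eipu,eopu,opru,opry,opuy,oruy] rk=16  ker:gpuy,iopu,pruy
∂1c = 0
c vs im∂2: residual ≠ 0 ⇒ not boundary

cycle:yes boundary:no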